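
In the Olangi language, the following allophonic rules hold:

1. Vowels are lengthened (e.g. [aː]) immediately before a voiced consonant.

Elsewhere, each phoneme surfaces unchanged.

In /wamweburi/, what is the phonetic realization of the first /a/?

[aː]

Rule 1 applies to /a/ (between /w/ and /m/: before a voiced consonant) → [aː].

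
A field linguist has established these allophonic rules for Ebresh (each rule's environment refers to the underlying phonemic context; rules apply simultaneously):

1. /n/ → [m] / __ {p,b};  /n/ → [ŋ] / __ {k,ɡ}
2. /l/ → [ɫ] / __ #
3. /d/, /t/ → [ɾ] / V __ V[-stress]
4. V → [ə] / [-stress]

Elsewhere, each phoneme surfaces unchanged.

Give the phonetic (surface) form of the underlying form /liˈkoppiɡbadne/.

/l/ — word-initial; rule 2 does not apply here → [l].
Rule 4 applies to /i/ (between /l/ and /k/: in an unstressed syllable) → [ə].
/o/ (between /k/ and /p/): rule 4 targets it, but not in an unstressed syllable → unchanged [o].
/i/ meets the environment for rule 4 (in an unstressed syllable) → [ə].
/a/ — between /b/ and /d/, in an unstressed syllable — surfaces as [ə] (rule 4).
/d/ (between /a/ and /n/): rule 3 targets it, but not between a vowel and a following unstressed vowel → unchanged [d].
/n/ (between /d/ and /e/) fails the environment for rule 1, so it stays [n].
/e/ (word-final): in an unstressed syllable, so rule 4 applies → [ə].

[ləˈkoppəɡbədnə]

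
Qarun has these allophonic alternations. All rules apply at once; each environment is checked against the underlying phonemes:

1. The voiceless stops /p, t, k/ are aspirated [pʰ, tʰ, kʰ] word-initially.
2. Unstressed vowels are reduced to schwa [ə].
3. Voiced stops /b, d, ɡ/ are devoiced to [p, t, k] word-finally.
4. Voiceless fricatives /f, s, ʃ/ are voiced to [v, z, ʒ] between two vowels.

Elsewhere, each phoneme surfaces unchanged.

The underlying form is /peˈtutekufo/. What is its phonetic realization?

[pʰəˈtutəkəvə]

Rule 1 applies to /p/ (word-initial: word-initially) → [pʰ].
/e/ (between /p/ and /t/) occurs in an unstressed syllable → [ə] by rule 2.
/t/ (between /e/ and /u/): rule 1 targets it, but not word-initially → unchanged [t].
/u/ (between /t/ and /t/) fails the environment for rule 2, so it stays [u].
/t/ (between /u/ and /e/): rule 1 targets it, but not word-initially → unchanged [t].
/e/ — between /t/ and /k/, in an unstressed syllable — surfaces as [ə] (rule 2).
/k/ (between /e/ and /u/): rule 1 targets it, but not word-initially → unchanged [k].
/u/ (between /k/ and /f/) occurs in an unstressed syllable → [ə] by rule 2.
/f/ (between /u/ and /o/) occurs between two vowels → [v] by rule 4.
/o/ meets the environment for rule 2 (in an unstressed syllable) → [ə].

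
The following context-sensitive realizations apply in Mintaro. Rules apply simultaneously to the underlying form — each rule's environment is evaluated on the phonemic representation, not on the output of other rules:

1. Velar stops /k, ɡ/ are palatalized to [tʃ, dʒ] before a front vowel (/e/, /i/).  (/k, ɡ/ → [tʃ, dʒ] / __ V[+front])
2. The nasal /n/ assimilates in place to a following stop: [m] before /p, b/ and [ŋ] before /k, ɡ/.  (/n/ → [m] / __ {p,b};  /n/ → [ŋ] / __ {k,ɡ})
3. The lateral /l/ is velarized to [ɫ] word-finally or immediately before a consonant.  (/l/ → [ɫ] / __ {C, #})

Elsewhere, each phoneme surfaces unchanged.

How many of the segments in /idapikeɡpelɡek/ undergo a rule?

3

Segments that undergo a rule: /k/ → [tʃ] (rule 1); /l/ → [ɫ] (rule 3); /ɡ/ → [dʒ] (rule 1).
All other segments surface unchanged.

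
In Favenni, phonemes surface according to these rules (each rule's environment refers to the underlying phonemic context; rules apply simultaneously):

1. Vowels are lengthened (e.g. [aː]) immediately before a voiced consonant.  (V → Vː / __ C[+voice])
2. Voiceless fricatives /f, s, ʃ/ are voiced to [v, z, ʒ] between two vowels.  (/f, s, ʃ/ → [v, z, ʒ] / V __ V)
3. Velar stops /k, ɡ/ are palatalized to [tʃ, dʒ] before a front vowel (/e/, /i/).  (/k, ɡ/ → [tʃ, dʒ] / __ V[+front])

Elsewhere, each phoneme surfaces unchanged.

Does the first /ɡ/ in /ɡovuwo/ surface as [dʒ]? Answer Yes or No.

/ɡ/ (word-initial) is in the target of rule 3 but the environment (before a front vowel) is not met → [ɡ].
The actual realization is [ɡ], not [dʒ].

No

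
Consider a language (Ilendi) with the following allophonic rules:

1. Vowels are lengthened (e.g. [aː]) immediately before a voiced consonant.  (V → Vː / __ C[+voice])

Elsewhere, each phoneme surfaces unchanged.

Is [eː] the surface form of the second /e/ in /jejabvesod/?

No

/e/ (between /v/ and /s/) is in the target of rule 1 but the environment (before a voiced consonant) is not met → [e].
The actual realization is [e], not [eː].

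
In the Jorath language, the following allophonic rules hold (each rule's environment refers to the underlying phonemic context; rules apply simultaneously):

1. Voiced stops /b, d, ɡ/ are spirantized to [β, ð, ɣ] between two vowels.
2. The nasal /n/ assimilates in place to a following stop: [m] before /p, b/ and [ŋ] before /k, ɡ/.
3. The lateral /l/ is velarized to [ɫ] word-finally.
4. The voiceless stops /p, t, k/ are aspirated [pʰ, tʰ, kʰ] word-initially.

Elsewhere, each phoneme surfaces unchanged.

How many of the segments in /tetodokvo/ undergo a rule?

Segments that undergo a rule: /t/ → [tʰ] (rule 4); /d/ → [ð] (rule 1).
All other segments surface unchanged.

2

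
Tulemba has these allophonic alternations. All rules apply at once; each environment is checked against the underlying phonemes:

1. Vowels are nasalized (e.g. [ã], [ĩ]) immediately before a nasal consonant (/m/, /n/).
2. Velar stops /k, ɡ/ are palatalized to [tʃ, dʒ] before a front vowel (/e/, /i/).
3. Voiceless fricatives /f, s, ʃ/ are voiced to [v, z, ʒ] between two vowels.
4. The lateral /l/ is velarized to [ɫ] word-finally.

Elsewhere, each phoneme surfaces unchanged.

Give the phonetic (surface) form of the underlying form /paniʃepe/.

[pãniʒepe]

/p/ (word-initial): no rule targets it → [p].
Rule 1 applies to /a/ (between /p/ and /n/: before a nasal consonant) → [ã].
/n/ stays [n].
/i/ — between /n/ and /ʃ/; rule 1 does not apply here → [i].
Rule 3 applies to /ʃ/ (between /i/ and /e/: between two vowels) → [ʒ].
/e/ (between /ʃ/ and /p/): rule 1 targets it, but not before a nasal consonant → unchanged [e].
/p/ (between /e/ and /e/): no rule targets it → [p].
/e/ (word-final) is in the target of rule 1 but the environment (before a nasal consonant) is not met → [e].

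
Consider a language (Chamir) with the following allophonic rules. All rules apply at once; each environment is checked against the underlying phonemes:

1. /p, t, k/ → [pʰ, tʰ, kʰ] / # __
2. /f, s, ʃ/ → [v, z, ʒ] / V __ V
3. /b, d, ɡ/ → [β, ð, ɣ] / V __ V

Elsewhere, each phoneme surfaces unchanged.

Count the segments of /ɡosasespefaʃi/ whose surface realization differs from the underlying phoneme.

4

Segments that undergo a rule: /s/ → [z] (rule 2); /s/ → [z] (rule 2); /f/ → [v] (rule 2); /ʃ/ → [ʒ] (rule 2).
All other segments surface unchanged.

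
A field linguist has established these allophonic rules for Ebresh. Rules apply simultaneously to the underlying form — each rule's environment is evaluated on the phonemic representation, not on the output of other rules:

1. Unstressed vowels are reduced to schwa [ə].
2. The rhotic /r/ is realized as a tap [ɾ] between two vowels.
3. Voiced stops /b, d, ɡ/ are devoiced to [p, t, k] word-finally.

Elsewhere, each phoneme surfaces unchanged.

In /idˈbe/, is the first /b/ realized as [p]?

/b/ (between /d/ and /e/): rule 3 targets it, but not word-finally → unchanged [b].
The actual realization is [b], not [p].

No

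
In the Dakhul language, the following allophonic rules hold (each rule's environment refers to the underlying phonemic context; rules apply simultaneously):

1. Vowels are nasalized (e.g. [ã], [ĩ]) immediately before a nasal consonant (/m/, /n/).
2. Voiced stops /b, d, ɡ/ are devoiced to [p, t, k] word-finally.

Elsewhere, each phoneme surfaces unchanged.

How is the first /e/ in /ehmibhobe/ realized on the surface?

/e/ (word-initial): rule 1 targets it, but not before a nasal consonant → unchanged [e].

[e]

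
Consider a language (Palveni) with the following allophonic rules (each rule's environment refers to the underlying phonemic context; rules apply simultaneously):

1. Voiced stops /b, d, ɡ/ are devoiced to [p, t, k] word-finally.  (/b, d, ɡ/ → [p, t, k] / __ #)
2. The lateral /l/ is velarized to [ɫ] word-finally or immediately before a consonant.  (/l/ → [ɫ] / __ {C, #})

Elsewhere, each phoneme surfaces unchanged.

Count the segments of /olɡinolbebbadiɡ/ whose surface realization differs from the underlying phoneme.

Segments that undergo a rule: /l/ → [ɫ] (rule 2); /l/ → [ɫ] (rule 2); /ɡ/ → [k] (rule 1).
All other segments surface unchanged.

3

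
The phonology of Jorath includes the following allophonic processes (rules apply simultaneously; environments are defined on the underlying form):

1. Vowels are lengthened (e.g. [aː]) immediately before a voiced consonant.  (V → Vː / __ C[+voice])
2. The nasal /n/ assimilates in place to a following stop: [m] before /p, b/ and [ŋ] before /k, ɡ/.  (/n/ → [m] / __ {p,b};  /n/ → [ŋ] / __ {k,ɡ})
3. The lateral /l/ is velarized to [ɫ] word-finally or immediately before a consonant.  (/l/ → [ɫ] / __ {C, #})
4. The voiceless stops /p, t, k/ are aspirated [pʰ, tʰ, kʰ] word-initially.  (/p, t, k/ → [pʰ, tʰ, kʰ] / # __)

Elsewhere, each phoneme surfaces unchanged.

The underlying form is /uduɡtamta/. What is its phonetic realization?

[uːduːɡtaːmta]

/u/ — word-initial, before a voiced consonant — surfaces as [uː] (rule 1).
/d/ stays [d].
/u/ (between /d/ and /ɡ/) occurs before a voiced consonant → [uː] by rule 1.
/ɡ/ — not in any rule's target class → [ɡ].
/t/ — between /ɡ/ and /a/; rule 4 does not apply here → [t].
/a/ (between /t/ and /m/): before a voiced consonant, so rule 1 applies → [aː].
/m/ (between /a/ and /t/): no rule targets it → [m].
/t/ (between /m/ and /a/) is in the target of rule 4 but the environment (word-initially) is not met → [t].
/a/ (word-final): rule 1 targets it, but not before a voiced consonant → unchanged [a].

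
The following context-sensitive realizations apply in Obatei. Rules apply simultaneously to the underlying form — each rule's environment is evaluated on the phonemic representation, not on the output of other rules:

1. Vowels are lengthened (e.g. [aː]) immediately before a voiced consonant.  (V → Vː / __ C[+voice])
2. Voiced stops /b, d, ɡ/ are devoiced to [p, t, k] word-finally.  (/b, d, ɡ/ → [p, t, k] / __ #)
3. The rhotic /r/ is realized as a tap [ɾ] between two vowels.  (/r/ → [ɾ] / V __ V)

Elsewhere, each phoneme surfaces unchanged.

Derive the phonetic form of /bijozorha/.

/b/ (word-initial) is in the target of rule 2 but the environment (word-finally) is not met → [b].
/i/ (between /b/ and /j/) occurs before a voiced consonant → [iː] by rule 1.
/j/ (between /i/ and /o/) is unaffected → [j].
/o/ (between /j/ and /z/): before a voiced consonant, so rule 1 applies → [oː].
/z/ stays [z].
/o/ — between /z/ and /r/, before a voiced consonant — surfaces as [oː] (rule 1).
/r/ (between /o/ and /h/) fails the environment for rule 3, so it stays [r].
/h/ (between /r/ and /a/): no rule targets it → [h].
/a/ (word-final): rule 1 targets it, but not before a voiced consonant → unchanged [a].

[biːjoːzoːrha]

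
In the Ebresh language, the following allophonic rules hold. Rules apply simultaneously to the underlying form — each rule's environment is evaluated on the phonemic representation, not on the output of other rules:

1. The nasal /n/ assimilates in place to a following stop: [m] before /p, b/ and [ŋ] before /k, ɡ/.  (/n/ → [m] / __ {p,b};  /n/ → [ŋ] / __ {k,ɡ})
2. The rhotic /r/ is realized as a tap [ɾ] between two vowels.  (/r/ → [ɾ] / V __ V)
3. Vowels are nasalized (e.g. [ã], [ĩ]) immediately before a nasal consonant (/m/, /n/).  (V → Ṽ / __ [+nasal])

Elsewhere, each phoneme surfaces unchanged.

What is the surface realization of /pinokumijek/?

[pĩnokũmijek]

/p/ stays [p].
/i/ (between /p/ and /n/) occurs before a nasal consonant → [ĩ] by rule 3.
/n/ (between /i/ and /o/) is in the target of rule 1 but the environment (before a labial or velar stop) is not met → [n].
/o/ (between /n/ and /k/): rule 3 targets it, but not before a nasal consonant → unchanged [o].
/k/ — not in any rule's target class → [k].
Rule 3 applies to /u/ (between /k/ and /m/: before a nasal consonant) → [ũ].
/m/ stays [m].
/i/ (between /m/ and /j/): rule 3 targets it, but not before a nasal consonant → unchanged [i].
/j/ (between /i/ and /e/): no rule targets it → [j].
/e/ (between /j/ and /k/) is in the target of rule 3 but the environment (before a nasal consonant) is not met → [e].
/k/ (word-final) is unaffected → [k].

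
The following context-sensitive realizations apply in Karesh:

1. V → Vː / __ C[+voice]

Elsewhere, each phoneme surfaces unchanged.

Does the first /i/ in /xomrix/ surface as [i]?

/i/ — between /r/ and /x/; rule 1 does not apply here → [i].
The actual realization is [i], which matches [i].

Yes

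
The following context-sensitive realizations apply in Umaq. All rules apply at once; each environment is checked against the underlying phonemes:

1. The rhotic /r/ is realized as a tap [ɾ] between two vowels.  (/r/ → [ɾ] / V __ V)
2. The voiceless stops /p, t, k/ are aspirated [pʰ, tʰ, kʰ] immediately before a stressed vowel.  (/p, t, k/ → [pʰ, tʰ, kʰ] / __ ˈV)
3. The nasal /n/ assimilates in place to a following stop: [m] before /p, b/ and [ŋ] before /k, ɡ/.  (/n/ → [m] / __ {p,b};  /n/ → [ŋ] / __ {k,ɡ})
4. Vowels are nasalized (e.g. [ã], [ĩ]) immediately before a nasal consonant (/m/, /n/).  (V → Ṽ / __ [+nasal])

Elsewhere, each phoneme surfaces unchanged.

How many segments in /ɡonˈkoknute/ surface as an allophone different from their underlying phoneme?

Segments that undergo a rule: /o/ → [õ] (rule 4); /n/ → [ŋ] (rule 3); /k/ → [kʰ] (rule 2).
All other segments surface unchanged.

3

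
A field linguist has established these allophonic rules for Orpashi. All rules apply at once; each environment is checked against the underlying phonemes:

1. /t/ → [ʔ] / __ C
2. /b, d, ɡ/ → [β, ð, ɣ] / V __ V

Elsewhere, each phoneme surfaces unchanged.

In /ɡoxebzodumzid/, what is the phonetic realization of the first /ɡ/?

/ɡ/ (word-initial) is in the target of rule 2 but the environment (between two vowels) is not met → [ɡ].

[ɡ]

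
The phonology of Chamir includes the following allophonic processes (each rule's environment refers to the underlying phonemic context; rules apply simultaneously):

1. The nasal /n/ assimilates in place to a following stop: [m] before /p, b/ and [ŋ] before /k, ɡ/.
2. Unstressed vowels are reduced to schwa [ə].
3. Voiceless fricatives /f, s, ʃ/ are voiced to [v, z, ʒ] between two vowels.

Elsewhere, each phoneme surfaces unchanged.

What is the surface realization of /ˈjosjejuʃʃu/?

/o/ (between /j/ and /s/): rule 2 targets it, but not in an unstressed syllable → unchanged [o].
/s/ (between /o/ and /j/): rule 3 targets it, but not between two vowels → unchanged [s].
/e/ (between /j/ and /j/) occurs in an unstressed syllable → [ə] by rule 2.
/u/ (between /j/ and /ʃ/): in an unstressed syllable, so rule 2 applies → [ə].
/ʃ/ (between /u/ and /ʃ/): rule 3 targets it, but not between two vowels → unchanged [ʃ].
/ʃ/ — between /ʃ/ and /u/; rule 3 does not apply here → [ʃ].
/u/ (word-final): in an unstressed syllable, so rule 2 applies → [ə].

[ˈjosjəjəʃʃə]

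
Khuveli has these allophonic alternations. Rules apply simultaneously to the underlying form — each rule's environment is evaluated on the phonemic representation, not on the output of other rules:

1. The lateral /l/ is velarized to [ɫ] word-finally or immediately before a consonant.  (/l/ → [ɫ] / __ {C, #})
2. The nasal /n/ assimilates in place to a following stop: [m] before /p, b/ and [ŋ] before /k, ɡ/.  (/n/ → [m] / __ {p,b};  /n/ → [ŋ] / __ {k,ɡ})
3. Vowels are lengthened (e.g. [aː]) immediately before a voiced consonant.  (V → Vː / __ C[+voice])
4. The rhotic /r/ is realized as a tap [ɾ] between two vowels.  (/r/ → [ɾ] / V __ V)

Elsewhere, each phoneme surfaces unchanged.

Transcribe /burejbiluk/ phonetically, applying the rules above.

/b/ stays [b].
Rule 3 applies to /u/ (between /b/ and /r/: before a voiced consonant) → [uː].
Rule 4 applies to /r/ (between /u/ and /e/: between two vowels) → [ɾ].
/e/ meets the environment for rule 3 (before a voiced consonant) → [eː].
/j/ — not in any rule's target class → [j].
/b/ stays [b].
/i/ — between /b/ and /l/, before a voiced consonant — surfaces as [iː] (rule 3).
/l/ (between /i/ and /u/): rule 1 targets it, but not word-finally or immediately before a consonant → unchanged [l].
/u/ — between /l/ and /k/; rule 3 does not apply here → [u].
/k/ (word-final): no rule targets it → [k].

[buːɾeːjbiːluk]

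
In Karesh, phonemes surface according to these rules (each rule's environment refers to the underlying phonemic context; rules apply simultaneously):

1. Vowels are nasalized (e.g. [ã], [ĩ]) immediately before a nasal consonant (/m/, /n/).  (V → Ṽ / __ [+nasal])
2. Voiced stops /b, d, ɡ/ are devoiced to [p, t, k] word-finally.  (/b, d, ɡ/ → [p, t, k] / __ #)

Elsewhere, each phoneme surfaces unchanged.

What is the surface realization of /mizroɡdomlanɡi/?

/m/ (word-initial): no rule targets it → [m].
/i/ — between /m/ and /z/; rule 1 does not apply here → [i].
/z/ stays [z].
/r/ (between /z/ and /o/) is unaffected → [r].
/o/ — between /r/ and /ɡ/; rule 1 does not apply here → [o].
/ɡ/ (between /o/ and /d/): rule 2 targets it, but not word-finally → unchanged [ɡ].
/d/ (between /ɡ/ and /o/) fails the environment for rule 2, so it stays [d].
/o/ (between /d/ and /m/) occurs before a nasal consonant → [õ] by rule 1.
/m/ (between /o/ and /l/): no rule targets it → [m].
/l/ (between /m/ and /a/) is unaffected → [l].
/a/ — between /l/ and /n/, before a nasal consonant — surfaces as [ã] (rule 1).
/n/ (between /a/ and /ɡ/) is unaffected → [n].
/ɡ/ (between /n/ and /i/) fails the environment for rule 2, so it stays [ɡ].
/i/ (word-final): rule 1 targets it, but not before a nasal consonant → unchanged [i].

[mizroɡdõmlãnɡi]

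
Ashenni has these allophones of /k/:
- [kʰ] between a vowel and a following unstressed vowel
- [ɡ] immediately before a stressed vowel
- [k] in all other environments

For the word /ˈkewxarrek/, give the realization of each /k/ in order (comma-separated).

Occurrence 1 (position 1): immediately before a stressed vowel → [ɡ].
Occurrence 2 (position 9): no conditioning environment matches → elsewhere allophone [k].

[ɡ], [k]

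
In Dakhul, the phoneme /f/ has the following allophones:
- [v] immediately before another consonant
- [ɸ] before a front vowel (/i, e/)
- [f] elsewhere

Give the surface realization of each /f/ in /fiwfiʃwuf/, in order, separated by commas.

Occurrence 1 (position 1): before a front vowel (/i, e/) → [ɸ].
Occurrence 2 (position 4): before a front vowel (/i, e/) → [ɸ].
Occurrence 3 (position 9): no conditioning environment matches → elsewhere allophone [f].

[ɸ], [ɸ], [f]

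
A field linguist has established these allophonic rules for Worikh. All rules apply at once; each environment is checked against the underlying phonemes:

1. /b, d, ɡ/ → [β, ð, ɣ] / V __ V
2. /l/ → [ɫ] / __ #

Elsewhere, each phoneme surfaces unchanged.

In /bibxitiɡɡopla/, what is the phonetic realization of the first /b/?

[b]

/b/ (word-initial) is in the target of rule 1 but the environment (between two vowels) is not met → [b].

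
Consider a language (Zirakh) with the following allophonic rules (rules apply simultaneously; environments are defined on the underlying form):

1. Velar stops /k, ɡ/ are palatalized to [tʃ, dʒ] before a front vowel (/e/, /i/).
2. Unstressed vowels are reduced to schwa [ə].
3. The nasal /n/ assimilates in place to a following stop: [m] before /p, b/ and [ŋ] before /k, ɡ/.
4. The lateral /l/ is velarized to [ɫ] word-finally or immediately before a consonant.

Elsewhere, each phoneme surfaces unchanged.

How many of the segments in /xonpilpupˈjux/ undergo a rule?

Segments that undergo a rule: /o/ → [ə] (rule 2); /n/ → [m] (rule 3); /i/ → [ə] (rule 2); /l/ → [ɫ] (rule 4); /u/ → [ə] (rule 2).
All other segments surface unchanged.

5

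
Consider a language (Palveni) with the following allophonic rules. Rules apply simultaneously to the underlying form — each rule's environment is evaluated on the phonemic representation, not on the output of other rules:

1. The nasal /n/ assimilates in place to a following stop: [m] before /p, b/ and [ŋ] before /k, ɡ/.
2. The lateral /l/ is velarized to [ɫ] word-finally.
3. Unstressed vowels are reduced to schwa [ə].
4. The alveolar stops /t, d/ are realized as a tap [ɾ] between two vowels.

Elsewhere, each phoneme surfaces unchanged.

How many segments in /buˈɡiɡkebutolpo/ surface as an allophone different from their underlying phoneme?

6

Segments that undergo a rule: /u/ → [ə] (rule 3); /e/ → [ə] (rule 3); /u/ → [ə] (rule 3); /t/ → [ɾ] (rule 4); /o/ → [ə] (rule 3); /o/ → [ə] (rule 3).
All other segments surface unchanged.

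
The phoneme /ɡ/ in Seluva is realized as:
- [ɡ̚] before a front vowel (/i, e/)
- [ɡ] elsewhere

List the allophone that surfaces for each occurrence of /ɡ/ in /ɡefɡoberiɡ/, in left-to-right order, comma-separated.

Occurrence 1 (position 1): before a front vowel (/i, e/) → [ɡ̚].
Occurrence 2 (position 4): no conditioning environment matches → elsewhere allophone [ɡ].
Occurrence 3 (position 10): no conditioning environment matches → elsewhere allophone [ɡ].

[ɡ̚], [ɡ], [ɡ]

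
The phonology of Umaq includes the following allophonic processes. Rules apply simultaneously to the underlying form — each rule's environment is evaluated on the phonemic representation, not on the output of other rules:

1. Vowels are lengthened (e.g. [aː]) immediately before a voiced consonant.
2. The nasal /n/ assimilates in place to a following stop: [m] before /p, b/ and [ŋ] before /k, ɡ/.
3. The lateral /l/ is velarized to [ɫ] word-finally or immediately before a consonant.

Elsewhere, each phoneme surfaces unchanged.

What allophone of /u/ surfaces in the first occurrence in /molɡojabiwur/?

[uː]

/u/ — between /w/ and /r/, before a voiced consonant — surfaces as [uː] (rule 1).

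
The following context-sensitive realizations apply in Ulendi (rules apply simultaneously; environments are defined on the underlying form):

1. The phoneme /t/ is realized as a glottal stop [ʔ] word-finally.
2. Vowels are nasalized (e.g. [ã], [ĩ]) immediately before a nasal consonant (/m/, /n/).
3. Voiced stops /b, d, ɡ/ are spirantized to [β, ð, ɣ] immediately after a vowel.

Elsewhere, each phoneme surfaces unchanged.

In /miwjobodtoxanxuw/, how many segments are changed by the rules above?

3

Segments that undergo a rule: /b/ → [β] (rule 3); /d/ → [ð] (rule 3); /a/ → [ã] (rule 2).
All other segments surface unchanged.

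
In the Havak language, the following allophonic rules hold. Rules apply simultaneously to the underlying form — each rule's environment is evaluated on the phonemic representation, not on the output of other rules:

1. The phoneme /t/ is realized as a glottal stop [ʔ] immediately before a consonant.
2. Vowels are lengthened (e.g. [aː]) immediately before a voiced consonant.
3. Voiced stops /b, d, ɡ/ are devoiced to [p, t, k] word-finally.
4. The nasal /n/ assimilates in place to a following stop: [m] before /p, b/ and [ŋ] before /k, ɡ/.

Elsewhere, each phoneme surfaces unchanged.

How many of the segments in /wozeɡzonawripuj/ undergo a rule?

Segments that undergo a rule: /o/ → [oː] (rule 2); /e/ → [eː] (rule 2); /o/ → [oː] (rule 2); /a/ → [aː] (rule 2); /u/ → [uː] (rule 2).
All other segments surface unchanged.

5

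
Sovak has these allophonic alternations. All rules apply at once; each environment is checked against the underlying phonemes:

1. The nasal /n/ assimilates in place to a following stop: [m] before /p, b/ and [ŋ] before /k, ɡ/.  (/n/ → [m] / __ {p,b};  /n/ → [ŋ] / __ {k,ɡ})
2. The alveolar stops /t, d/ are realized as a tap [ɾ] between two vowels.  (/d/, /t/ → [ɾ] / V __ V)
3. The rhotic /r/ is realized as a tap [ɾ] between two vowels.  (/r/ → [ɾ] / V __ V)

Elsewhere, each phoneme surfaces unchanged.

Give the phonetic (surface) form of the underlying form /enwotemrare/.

/e/ (word-initial) is unaffected → [e].
/n/ — between /e/ and /w/; rule 1 does not apply here → [n].
/w/ (between /n/ and /o/): no rule targets it → [w].
/o/ stays [o].
/t/ (between /o/ and /e/) occurs between two vowels → [ɾ] by rule 2.
/e/ (between /t/ and /m/): no rule targets it → [e].
/m/ stays [m].
/r/ (between /m/ and /a/) fails the environment for rule 3, so it stays [r].
/a/ (between /r/ and /r/): no rule targets it → [a].
/r/ — between /a/ and /e/, between two vowels — surfaces as [ɾ] (rule 3).
/e/ (word-final): no rule targets it → [e].

[enwoɾemraɾe]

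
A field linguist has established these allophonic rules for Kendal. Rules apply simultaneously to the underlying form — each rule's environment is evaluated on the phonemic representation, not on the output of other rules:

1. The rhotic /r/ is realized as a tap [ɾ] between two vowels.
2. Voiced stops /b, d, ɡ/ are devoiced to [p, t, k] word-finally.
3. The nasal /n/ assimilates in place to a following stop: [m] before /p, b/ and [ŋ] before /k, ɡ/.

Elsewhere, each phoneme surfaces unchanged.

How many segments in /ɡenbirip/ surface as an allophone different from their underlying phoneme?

Segments that undergo a rule: /n/ → [m] (rule 3); /r/ → [ɾ] (rule 1).
All other segments surface unchanged.

2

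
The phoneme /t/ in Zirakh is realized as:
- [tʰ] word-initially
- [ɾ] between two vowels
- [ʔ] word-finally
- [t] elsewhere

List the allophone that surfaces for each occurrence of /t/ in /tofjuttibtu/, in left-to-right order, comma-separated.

Occurrence 1 (position 1): word-initially → [tʰ].
Occurrence 2 (position 6): no conditioning environment matches → elsewhere allophone [t].
Occurrence 3 (position 7): no conditioning environment matches → elsewhere allophone [t].
Occurrence 4 (position 10): no conditioning environment matches → elsewhere allophone [t].

[tʰ], [t], [t], [t]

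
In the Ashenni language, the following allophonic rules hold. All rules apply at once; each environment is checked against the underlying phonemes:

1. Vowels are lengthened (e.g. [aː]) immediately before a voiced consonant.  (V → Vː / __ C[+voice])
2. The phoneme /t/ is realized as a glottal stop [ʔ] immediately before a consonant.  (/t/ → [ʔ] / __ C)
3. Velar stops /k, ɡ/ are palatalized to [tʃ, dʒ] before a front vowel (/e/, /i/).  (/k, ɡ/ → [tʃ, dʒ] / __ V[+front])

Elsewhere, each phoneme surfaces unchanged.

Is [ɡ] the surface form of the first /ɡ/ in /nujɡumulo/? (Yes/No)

/ɡ/ (between /j/ and /u/) is in the target of rule 3 but the environment (before a front vowel) is not met → [ɡ].
The actual realization is [ɡ], which matches [ɡ].

Yes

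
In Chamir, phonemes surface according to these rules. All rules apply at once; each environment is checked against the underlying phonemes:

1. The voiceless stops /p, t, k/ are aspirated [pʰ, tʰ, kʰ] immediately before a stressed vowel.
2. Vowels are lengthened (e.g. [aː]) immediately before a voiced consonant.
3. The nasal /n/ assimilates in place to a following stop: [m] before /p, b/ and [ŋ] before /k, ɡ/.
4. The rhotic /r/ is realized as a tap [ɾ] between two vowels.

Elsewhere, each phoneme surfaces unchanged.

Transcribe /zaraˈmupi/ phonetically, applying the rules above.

/z/ (word-initial) is unaffected → [z].
/a/ — between /z/ and /r/, before a voiced consonant — surfaces as [aː] (rule 2).
Rule 4 applies to /r/ (between /a/ and /a/: between two vowels) → [ɾ].
Rule 2 applies to /a/ (between /r/ and /m/: before a voiced consonant) → [aː].
/m/ stays [m].
/u/ (between /m/ and /p/): rule 2 targets it, but not before a voiced consonant → unchanged [u].
/p/ — between /u/ and /i/; rule 1 does not apply here → [p].
/i/ (word-final): rule 2 targets it, but not before a voiced consonant → unchanged [i].

[zaːɾaːˈmupi]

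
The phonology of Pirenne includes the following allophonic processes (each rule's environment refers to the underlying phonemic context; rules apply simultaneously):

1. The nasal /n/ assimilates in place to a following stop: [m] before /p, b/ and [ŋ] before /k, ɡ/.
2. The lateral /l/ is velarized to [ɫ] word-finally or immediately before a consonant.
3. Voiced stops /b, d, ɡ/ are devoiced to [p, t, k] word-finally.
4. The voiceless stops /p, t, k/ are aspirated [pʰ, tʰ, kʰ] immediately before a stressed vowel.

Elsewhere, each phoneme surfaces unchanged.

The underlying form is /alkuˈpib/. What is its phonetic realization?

/a/ — not in any rule's target class → [a].
/l/ (between /a/ and /k/) occurs word-finally or immediately before a consonant → [ɫ] by rule 2.
/k/ (between /l/ and /u/): rule 4 targets it, but not immediately before a stressed vowel → unchanged [k].
/u/ — not in any rule's target class → [u].
/p/ meets the environment for rule 4 (immediately before a stressed vowel) → [pʰ].
/i/ stays [i].
/b/ (word-final) occurs word-finally → [p] by rule 3.

[aɫkuˈpʰip]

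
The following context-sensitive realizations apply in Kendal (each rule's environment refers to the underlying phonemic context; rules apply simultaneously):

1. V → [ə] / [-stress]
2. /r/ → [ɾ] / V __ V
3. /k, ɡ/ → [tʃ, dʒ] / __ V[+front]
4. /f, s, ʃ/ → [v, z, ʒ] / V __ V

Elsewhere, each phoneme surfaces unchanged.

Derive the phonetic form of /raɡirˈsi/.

/r/ — word-initial; rule 2 does not apply here → [r].
/a/ — between /r/ and /ɡ/, in an unstressed syllable — surfaces as [ə] (rule 1).
/ɡ/ (between /a/ and /i/): before a front vowel, so rule 3 applies → [dʒ].
Rule 1 applies to /i/ (between /ɡ/ and /r/: in an unstressed syllable) → [ə].
/r/ (between /i/ and /s/) fails the environment for rule 2, so it stays [r].
/s/ — between /r/ and /i/; rule 4 does not apply here → [s].
/i/ — word-final; rule 1 does not apply here → [i].

[rədʒərˈsi]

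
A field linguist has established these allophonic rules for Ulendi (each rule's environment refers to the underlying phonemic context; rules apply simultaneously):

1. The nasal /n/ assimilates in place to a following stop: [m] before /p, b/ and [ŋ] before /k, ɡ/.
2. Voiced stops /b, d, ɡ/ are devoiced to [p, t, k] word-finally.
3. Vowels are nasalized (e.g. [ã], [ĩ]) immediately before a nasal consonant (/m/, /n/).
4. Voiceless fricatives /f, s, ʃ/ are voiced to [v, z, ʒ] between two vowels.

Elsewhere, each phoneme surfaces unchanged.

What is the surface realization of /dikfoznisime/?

[dikfoznizĩme]

/d/ (word-initial) is in the target of rule 2 but the environment (word-finally) is not met → [d].
/i/ (between /d/ and /k/) is in the target of rule 3 but the environment (before a nasal consonant) is not met → [i].
/k/ stays [k].
/f/ — between /k/ and /o/; rule 4 does not apply here → [f].
/o/ (between /f/ and /z/) fails the environment for rule 3, so it stays [o].
/z/ (between /o/ and /n/): no rule targets it → [z].
/n/ (between /z/ and /i/) fails the environment for rule 1, so it stays [n].
/i/ (between /n/ and /s/) is in the target of rule 3 but the environment (before a nasal consonant) is not met → [i].
Rule 4 applies to /s/ (between /i/ and /i/: between two vowels) → [z].
/i/ meets the environment for rule 3 (before a nasal consonant) → [ĩ].
/m/ (between /i/ and /e/) is unaffected → [m].
/e/ — word-final; rule 3 does not apply here → [e].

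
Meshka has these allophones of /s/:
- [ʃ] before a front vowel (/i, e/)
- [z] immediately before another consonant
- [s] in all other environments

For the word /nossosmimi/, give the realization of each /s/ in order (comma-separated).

[z], [s], [z]

Occurrence 1 (position 3): immediately before another consonant → [z].
Occurrence 2 (position 4): no conditioning environment matches → elsewhere allophone [s].
Occurrence 3 (position 6): immediately before another consonant → [z].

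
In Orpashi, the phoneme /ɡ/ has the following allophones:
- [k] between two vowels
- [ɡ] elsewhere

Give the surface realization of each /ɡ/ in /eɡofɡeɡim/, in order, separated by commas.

Occurrence 1 (position 2): between two vowels → [k].
Occurrence 2 (position 5): no conditioning environment matches → elsewhere allophone [ɡ].
Occurrence 3 (position 7): between two vowels → [k].

[k], [ɡ], [k]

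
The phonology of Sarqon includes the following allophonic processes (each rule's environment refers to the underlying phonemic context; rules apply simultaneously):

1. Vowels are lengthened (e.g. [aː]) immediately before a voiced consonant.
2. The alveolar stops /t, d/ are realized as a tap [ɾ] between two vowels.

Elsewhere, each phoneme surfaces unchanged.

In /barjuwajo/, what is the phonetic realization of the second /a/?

/a/ meets the environment for rule 1 (before a voiced consonant) → [aː].

[aː]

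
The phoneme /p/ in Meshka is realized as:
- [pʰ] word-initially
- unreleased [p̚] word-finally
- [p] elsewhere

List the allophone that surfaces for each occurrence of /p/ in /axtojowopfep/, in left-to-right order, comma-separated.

Occurrence 1 (position 9): no conditioning environment matches → elsewhere allophone [p].
Occurrence 2 (position 12): word-finally → [p̚].

[p], [p̚]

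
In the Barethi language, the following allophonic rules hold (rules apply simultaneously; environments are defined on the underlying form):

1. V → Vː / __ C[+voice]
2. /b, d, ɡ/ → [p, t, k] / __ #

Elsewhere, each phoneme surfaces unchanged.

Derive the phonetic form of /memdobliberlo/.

/m/ stays [m].
/e/ meets the environment for rule 1 (before a voiced consonant) → [eː].
/m/ stays [m].
/d/ — between /m/ and /o/; rule 2 does not apply here → [d].
/o/ — between /d/ and /b/, before a voiced consonant — surfaces as [oː] (rule 1).
/b/ (between /o/ and /l/) fails the environment for rule 2, so it stays [b].
/l/ (between /b/ and /i/) is unaffected → [l].
/i/ — between /l/ and /b/, before a voiced consonant — surfaces as [iː] (rule 1).
/b/ (between /i/ and /e/) fails the environment for rule 2, so it stays [b].
/e/ (between /b/ and /r/): before a voiced consonant, so rule 1 applies → [eː].
/r/ stays [r].
/l/ stays [l].
/o/ (word-final) is in the target of rule 1 but the environment (before a voiced consonant) is not met → [o].

[meːmdoːbliːbeːrlo]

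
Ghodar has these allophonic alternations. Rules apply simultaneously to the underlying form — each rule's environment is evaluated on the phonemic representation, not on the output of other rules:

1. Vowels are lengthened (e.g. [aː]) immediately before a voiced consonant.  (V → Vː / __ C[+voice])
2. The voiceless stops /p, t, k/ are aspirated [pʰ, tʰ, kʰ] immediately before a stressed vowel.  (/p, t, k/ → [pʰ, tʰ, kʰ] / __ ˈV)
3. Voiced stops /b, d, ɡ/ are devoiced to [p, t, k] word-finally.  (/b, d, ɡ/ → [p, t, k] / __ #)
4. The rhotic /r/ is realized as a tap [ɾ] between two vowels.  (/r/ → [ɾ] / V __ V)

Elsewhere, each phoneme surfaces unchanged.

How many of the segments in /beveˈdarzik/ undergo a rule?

Segments that undergo a rule: /e/ → [eː] (rule 1); /e/ → [eː] (rule 1); /a/ → [aː] (rule 1).
All other segments surface unchanged.

3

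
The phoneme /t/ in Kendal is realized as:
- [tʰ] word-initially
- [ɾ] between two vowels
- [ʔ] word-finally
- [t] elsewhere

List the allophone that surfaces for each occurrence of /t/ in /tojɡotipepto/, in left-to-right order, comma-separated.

[tʰ], [ɾ], [t]

Occurrence 1 (position 1): word-initially → [tʰ].
Occurrence 2 (position 6): between two vowels → [ɾ].
Occurrence 3 (position 11): no conditioning environment matches → elsewhere allophone [t].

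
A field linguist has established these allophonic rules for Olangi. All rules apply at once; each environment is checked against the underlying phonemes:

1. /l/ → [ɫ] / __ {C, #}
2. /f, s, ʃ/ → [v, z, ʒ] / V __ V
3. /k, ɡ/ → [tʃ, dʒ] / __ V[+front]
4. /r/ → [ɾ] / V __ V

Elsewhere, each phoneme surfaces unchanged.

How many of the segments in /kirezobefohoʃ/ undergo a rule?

Segments that undergo a rule: /k/ → [tʃ] (rule 3); /r/ → [ɾ] (rule 4); /f/ → [v] (rule 2).
All other segments surface unchanged.

3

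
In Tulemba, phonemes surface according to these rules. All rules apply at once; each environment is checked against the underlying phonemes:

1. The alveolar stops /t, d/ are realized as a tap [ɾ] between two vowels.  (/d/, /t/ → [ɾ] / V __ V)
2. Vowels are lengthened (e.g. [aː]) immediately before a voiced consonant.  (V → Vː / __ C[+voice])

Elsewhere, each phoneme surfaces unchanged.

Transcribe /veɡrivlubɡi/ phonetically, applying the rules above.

[veːɡriːvluːbɡi]

/v/ (word-initial): no rule targets it → [v].
/e/ (between /v/ and /ɡ/) occurs before a voiced consonant → [eː] by rule 2.
/ɡ/ — not in any rule's target class → [ɡ].
/r/ (between /ɡ/ and /i/): no rule targets it → [r].
/i/ — between /r/ and /v/, before a voiced consonant — surfaces as [iː] (rule 2).
/v/ — not in any rule's target class → [v].
/l/ (between /v/ and /u/): no rule targets it → [l].
Rule 2 applies to /u/ (between /l/ and /b/: before a voiced consonant) → [uː].
/b/ — not in any rule's target class → [b].
/ɡ/ (between /b/ and /i/): no rule targets it → [ɡ].
/i/ (word-final) fails the environment for rule 2, so it stays [i].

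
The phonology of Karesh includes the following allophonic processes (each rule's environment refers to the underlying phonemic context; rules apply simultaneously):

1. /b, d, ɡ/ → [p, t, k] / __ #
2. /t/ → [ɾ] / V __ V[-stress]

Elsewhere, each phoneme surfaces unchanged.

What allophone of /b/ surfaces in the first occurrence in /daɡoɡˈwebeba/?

/b/ (between /e/ and /e/): rule 1 targets it, but not word-finally → unchanged [b].

[b]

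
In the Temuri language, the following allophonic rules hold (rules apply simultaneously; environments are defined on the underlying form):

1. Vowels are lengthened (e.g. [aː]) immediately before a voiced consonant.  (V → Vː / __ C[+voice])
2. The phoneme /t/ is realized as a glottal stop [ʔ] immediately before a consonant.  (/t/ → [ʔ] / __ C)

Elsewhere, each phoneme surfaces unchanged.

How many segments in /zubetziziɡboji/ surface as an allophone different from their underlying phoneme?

Segments that undergo a rule: /u/ → [uː] (rule 1); /t/ → [ʔ] (rule 2); /i/ → [iː] (rule 1); /i/ → [iː] (rule 1); /o/ → [oː] (rule 1).
All other segments surface unchanged.

5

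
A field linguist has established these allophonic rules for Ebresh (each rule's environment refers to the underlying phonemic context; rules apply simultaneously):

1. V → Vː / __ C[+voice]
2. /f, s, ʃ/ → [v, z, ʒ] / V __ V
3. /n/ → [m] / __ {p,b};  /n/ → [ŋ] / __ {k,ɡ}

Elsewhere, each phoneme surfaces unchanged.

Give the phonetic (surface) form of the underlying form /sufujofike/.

/s/ (word-initial): rule 2 targets it, but not between two vowels → unchanged [s].
/u/ (between /s/ and /f/): rule 1 targets it, but not before a voiced consonant → unchanged [u].
/f/ — between /u/ and /u/, between two vowels — surfaces as [v] (rule 2).
/u/ (between /f/ and /j/) occurs before a voiced consonant → [uː] by rule 1.
/j/ — not in any rule's target class → [j].
/o/ (between /j/ and /f/) fails the environment for rule 1, so it stays [o].
/f/ meets the environment for rule 2 (between two vowels) → [v].
/i/ (between /f/ and /k/): rule 1 targets it, but not before a voiced consonant → unchanged [i].
/k/ (between /i/ and /e/) is unaffected → [k].
/e/ (word-final) is in the target of rule 1 but the environment (before a voiced consonant) is not met → [e].

[suvuːjovike]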